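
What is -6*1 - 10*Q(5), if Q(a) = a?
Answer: -56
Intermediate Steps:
-6*1 - 10*Q(5) = -6*1 - 10*5 = -6 - 50 = -56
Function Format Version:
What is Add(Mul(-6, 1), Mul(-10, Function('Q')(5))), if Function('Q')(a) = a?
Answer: -56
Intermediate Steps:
Add(Mul(-6, 1), Mul(-10, Function('Q')(5))) = Add(Mul(-6, 1), Mul(-10, 5)) = Add(-6, -50) = -56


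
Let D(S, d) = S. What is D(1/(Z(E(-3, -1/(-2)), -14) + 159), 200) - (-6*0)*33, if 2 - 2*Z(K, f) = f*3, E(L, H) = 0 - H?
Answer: 1/181 ≈ 0.0055249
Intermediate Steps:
E(L, H) = -H
Z(K, f) = 1 - 3*f/2 (Z(K, f) = 1 - f*3/2 = 1 - 3*f/2)
D(1/(Z(E(-3, -1/(-2)), -14) + 159), 200) - (-6*0)*33 = 1/((1 - 3/2*(-14)) + 159) - (-6*0)*33 = 1/((1 + 21) + 159) - 0*33 = 1/(22 + 159) - 1*0 = 1/181 + 0 = 1/181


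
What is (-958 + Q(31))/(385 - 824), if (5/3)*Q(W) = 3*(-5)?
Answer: 967/439 ≈ 2.2027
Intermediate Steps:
Q(W) = -9 (Q(W) = 3*(3*(-5))/5 = (⅗)*(-15) = -9)
(-958 + Q(31))/(385 - 824) = (-958 - 9)/(385 - 824) = -967/(-439) = -967*(-1/439) = 967/439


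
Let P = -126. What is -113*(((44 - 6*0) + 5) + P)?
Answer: 8701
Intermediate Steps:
-113*(((44 - 6*0) + 5) + P) = -113*(((44 - 6*0) + 5) - 126) = -113*(((44 + 0) + 5) - 126) = -113*((44 + 5) - 126) = -113*(49 - 126) = -113*(-77) = 8701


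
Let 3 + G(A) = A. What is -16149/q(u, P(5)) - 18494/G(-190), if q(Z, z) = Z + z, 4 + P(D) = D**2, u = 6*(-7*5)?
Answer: 314863/1737 ≈ 181.27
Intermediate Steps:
u = -210 (u = 6*(-35) = -210)
G(A) = -3 + A
P(D) = -4 + D**2
-16149/q(u, P(5)) - 18494/G(-190) = -16149/(-210 + (-4 + 5**2)) - 18494/(-3 - 190) = -16149/(-210 + (-4 + 25)) - 18494/(-193) = -16149/(-210 + 21) - 18494*(-1/193) = -16149/(-189) + 18494/193 = -16149*(-1/189) + 18494/193 = 769/9 + 18494/193 = 314863/1737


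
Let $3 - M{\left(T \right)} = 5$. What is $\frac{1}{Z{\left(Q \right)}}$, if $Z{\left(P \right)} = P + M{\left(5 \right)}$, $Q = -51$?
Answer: $- \frac{1}{53} \approx -0.018868$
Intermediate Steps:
$M{\left(T \right)} = -2$ ($M{\left(T \right)} = 3 - 5 = -2$)
$Z{\left(P \right)} = -2 + P$ ($Z{\left(P \right)} = P - 2 = -2 + P$)
$\frac{1}{Z{\left(Q \right)}} = \frac{1}{-2 - 51} = \frac{1}{-53} = - \frac{1}{53}$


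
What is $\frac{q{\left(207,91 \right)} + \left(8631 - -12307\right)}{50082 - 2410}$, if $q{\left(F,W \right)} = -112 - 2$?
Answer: $\frac{2603}{5959} \approx 0.43682$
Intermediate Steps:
$q{\left(F,W \right)} = -114$ ($q{\left(F,W \right)} = -112 - 2 = -114$)
$\frac{q{\left(207,91 \right)} + \left(8631 - -12307\right)}{50082 - 2410} = \frac{-114 + \left(8631 - -12307\right)}{50082 - 2410} = \frac{-114 + \left(8631 + 12307\right)}{47672} = \left(-114 + 20938\right) \frac{1}{47672} = 20824 \cdot \frac{1}{47672} = \frac{2603}{5959}$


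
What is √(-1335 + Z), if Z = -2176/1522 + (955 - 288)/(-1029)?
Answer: I*√16732494603174/111867 ≈ 36.566*I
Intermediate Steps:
Z = -1627139/783069 (Z = -2176*1/1522 + 667*(-1/1029) = -1088/761 - 667/1029 = -1627139/783069 ≈ -2.0779)
√(-1335 + Z) = √(-1335 - 1627139/783069) = √(-1047024254/783069) = I*√16732494603174/111867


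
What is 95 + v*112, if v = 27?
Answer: 3119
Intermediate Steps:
95 + v*112 = 95 + 27*112 = 95 + 3024 = 3119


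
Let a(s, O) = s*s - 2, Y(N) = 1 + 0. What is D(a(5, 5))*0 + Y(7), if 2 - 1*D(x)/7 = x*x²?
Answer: 1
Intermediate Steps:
Y(N) = 1
a(s, O) = -2 + s² (a(s, O) = s² - 2 = -2 + s²)
D(x) = 14 - 7*x³ (D(x) = 14 - 7*x*x² = 14 - 7*x³)
D(a(5, 5))*0 + Y(7) = (14 - 7*(-2 + 5²)³)*0 + 1 = (14 - 7*(-2 + 25)³)*0 + 1 = (14 - 7*23³)*0 + 1 = (14 - 7*12167)*0 + 1 = (14 - 85169)*0 + 1 = -85155*0 + 1 = 0 + 1 = 1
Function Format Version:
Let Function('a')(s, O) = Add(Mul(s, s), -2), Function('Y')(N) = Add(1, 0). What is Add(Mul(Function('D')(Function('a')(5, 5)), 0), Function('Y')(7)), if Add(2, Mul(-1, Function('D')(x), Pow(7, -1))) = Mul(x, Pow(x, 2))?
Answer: 1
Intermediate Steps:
Function('Y')(N) = 1
Function('a')(s, O) = Add(-2, Pow(s, 2)) (Function('a')(s, O) = Add(Pow(s, 2), -2) = Add(-2, Pow(s, 2)))
Function('D')(x) = Add(14, Mul(-7, Pow(x, 3))) (Function('D')(x) = Add(14, Mul(-7, Mul(x, Pow(x, 2)))) = Add(14, Mul(-7, Pow(x, 3))))
Add(Mul(Function('D')(Function('a')(5, 5)), 0), Function('Y')(7)) = Add(Mul(Add(14, Mul(-7, Pow(Add(-2, Pow(5, 2)), 3))), 0), 1) = Add(Mul(Add(14, Mul(-7, Pow(Add(-2, 25), 3))), 0), 1) = Add(Mul(Add(14, Mul(-7, Pow(23, 3))), 0), 1) = Add(Mul(Add(14, Mul(-7, 12167)), 0), 1) = Add(Mul(Add(14, -85169), 0), 1) = Add(Mul(-85155, 0), 1) = Add(0, 1) = 1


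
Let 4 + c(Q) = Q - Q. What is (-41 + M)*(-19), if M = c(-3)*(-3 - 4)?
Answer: 247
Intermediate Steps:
c(Q) = -4 (c(Q) = -4 + (Q - Q) = -4 + 0 = -4)
M = 28 (M = -4*(-3 - 4) = -4*(-7) = 28)
(-41 + M)*(-19) = (-41 + 28)*(-19) = -13*(-19) = 247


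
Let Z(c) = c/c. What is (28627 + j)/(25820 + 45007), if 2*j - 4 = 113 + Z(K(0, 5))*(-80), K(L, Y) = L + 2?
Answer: 19097/47218 ≈ 0.40444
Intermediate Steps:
K(L, Y) = 2 + L
Z(c) = 1
j = 37/2 (j = 2 + (113 + 1*(-80))/2 = 2 + (113 - 80)/2 = 2 + (½)*33 = 2 + 33/2 = 37/2 ≈ 18.500)
(28627 + j)/(25820 + 45007) = (28627 + 37/2)/(25820 + 45007) = (57291/2)/70827 = (57291/2)*(1/70827) = 19097/47218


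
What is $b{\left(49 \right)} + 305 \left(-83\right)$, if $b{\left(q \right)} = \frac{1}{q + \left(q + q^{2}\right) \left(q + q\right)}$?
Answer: $- \frac{6079371934}{240149} \approx -25315.0$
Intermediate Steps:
$b{\left(q \right)} = \frac{1}{q + 2 q \left(q + q^{2}\right)}$ ($b{\left(q \right)} = \frac{1}{q + \left(q + q^{2}\right) 2 q} = \frac{1}{q + 2 q \left(q + q^{2}\right)}$)
$b{\left(49 \right)} + 305 \left(-83\right) = \frac{1}{49 \left(1 + 2 \cdot 49 + 2 \cdot 49^{2}\right)} + 305 \left(-83\right) = \frac{1}{49 \left(1 + 98 + 2 \cdot 2401\right)} - 25315 = \frac{1}{49 \left(1 + 98 + 4802\right)} - 25315 = \frac{1}{49 \cdot 4901} - 25315 = \frac{1}{49} \cdot \frac{1}{4901} - 25315 = \frac{1}{240149} - 25315 = - \frac{6079371934}{240149}$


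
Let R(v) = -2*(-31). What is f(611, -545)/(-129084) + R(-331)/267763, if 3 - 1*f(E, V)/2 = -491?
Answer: -64136659/8640979773 ≈ -0.0074224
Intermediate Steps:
R(v) = 62
f(E, V) = 988 (f(E, V) = 6 - 2*(-491) = 6 + 982 = 988)
f(611, -545)/(-129084) + R(-331)/267763 = 988/(-129084) + 62/267763 = 988*(-1/129084) + 62*(1/267763) = -247/32271 + 62/267763 = -64136659/8640979773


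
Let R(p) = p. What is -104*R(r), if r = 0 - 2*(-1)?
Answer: -208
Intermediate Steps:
r = 2 (r = 0 + 2 = 2)
-104*R(r) = -104*2 = -208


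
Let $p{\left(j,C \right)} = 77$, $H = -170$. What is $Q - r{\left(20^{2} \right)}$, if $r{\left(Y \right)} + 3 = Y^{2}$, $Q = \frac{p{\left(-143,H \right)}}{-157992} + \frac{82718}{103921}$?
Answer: $- \frac{2626927544279765}{16418686632} \approx -1.6 \cdot 10^{5}$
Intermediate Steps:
$Q = \frac{13060780339}{16418686632}$ ($Q = \frac{77}{-157992} + \frac{82718}{103921} = 77 \left(- \frac{1}{157992}\right) + 82718 \cdot \frac{1}{103921} = - \frac{77}{157992} + \frac{82718}{103921} = \frac{13060780339}{16418686632} \approx 0.79548$)
$r{\left(Y \right)} = -3 + Y^{2}$
$Q - r{\left(20^{2} \right)} = \frac{13060780339}{16418686632} - \left(-3 + \left(20^{2}\right)^{2}\right) = \frac{13060780339}{16418686632} - \left(-3 + 400^{2}\right) = \frac{13060780339}{16418686632} - \left(-3 + 160000\right) = \frac{13060780339}{16418686632} - 159997 = - \frac{2626927544279765}{16418686632}$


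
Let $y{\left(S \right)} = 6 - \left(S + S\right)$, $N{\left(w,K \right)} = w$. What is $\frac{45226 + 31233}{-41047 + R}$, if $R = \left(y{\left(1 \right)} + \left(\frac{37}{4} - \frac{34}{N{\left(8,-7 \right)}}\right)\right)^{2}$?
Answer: $- \frac{76459}{40966} \approx -1.8664$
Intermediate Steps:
$y{\left(S \right)} = 6 - 2 S$
$R = 81$ ($R = \left(\left(6 - 2\right) + \left(\frac{37}{4} - \frac{34}{8}\right)\right)^{2} = \left(\left(6 - 2\right) + \left(37 \cdot \frac{1}{4} - \frac{17}{4}\right)\right)^{2} = \left(4 + \left(\frac{37}{4} - \frac{17}{4}\right)\right)^{2} = \left(4 + 5\right)^{2} = 9^{2} = 81$)
$\frac{45226 + 31233}{-41047 + R} = \frac{45226 + 31233}{-41047 + 81} = \frac{76459}{-40966} = 76459 \left(- \frac{1}{40966}\right) = - \frac{76459}{40966}$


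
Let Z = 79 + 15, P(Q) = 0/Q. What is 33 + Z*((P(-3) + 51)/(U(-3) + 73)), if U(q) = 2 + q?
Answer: 1195/12 ≈ 99.583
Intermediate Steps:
P(Q) = 0
Z = 94
33 + Z*((P(-3) + 51)/(U(-3) + 73)) = 33 + 94*((0 + 51)/((2 - 3) + 73)) = 33 + 94*(51/(-1 + 73)) = 33 + 94*(51/72) = 33 + 94*(51*(1/72)) = 33 + 94*(17/24) = 33 + 799/12 = 1195/12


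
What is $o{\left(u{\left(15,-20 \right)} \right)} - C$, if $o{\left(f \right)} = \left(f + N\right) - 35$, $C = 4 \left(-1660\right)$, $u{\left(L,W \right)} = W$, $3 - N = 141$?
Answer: $6447$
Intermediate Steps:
$N = -138$ ($N = 3 - 141 = -138$)
$C = -6640$
$o{\left(f \right)} = -173 + f$ ($o{\left(f \right)} = \left(f - 138\right) - 35 = \left(-138 + f\right) - 35 = -173 + f$)
$o{\left(u{\left(15,-20 \right)} \right)} - C = \left(-173 - 20\right) - -6640 = -193 + 6640 = 6447$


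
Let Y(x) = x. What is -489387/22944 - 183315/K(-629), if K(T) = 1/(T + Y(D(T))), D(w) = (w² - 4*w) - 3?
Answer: -557327315191129/7648 ≈ -7.2872e+10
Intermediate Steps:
D(w) = -3 + w² - 4*w
K(T) = 1/(-3 + T² - 3*T) (K(T) = 1/(T + (-3 + T² - 4*T)) = 1/(-3 + T² - 3*T))
-489387/22944 - 183315/K(-629) = -489387/22944 - 183315/(1/(-3 + (-629)² - 3*(-629))) = -489387*1/22944 - 183315/(1/(-3 + 395641 + 1887)) = -163129/7648 - 183315/(1/397525) = -163129/7648 - 183315/1/397525 = -163129/7648 - 183315*397525 = -163129/7648 - 72872295375 = -557327315191129/7648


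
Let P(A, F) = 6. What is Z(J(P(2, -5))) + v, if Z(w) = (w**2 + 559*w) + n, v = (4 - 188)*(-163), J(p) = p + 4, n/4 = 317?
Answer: 36950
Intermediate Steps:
n = 1268 (n = 4*317 = 1268)
J(p) = 4 + p
v = 29992 (v = -184*(-163) = 29992)
Z(w) = 1268 + w**2 + 559*w (Z(w) = (w**2 + 559*w) + 1268 = 1268 + w**2 + 559*w)
Z(J(P(2, -5))) + v = (1268 + (4 + 6)**2 + 559*(4 + 6)) + 29992 = (1268 + 10**2 + 559*10) + 29992 = (1268 + 100 + 5590) + 29992 = 6958 + 29992 = 36950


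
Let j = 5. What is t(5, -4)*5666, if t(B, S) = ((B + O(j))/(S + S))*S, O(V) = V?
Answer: 28330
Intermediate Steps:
t(B, S) = 5/2 + B/2 (t(B, S) = ((B + 5)/(S + S))*S = ((5 + B)/((2*S)))*S = ((5 + B)*(1/(2*S)))*S = ((5 + B)/(2*S))*S = 5/2 + B/2)
t(5, -4)*5666 = (5/2 + (1/2)*5)*5666 = (5/2 + 5/2)*5666 = 5*5666 = 28330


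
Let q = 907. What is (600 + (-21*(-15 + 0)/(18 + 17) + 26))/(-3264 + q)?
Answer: -635/2357 ≈ -0.26941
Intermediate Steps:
(600 + (-21*(-15 + 0)/(18 + 17) + 26))/(-3264 + q) = (600 + (-21*(-15 + 0)/(18 + 17) + 26))/(-3264 + 907) = (600 + (-(-315)/35 + 26))/(-2357) = (600 + (-(-315)/35 + 26))*(-1/2357) = (600 + (-21*(-3/7) + 26))*(-1/2357) = (600 + (9 + 26))*(-1/2357) = (600 + 35)*(-1/2357) = 635*(-1/2357) = -635/2357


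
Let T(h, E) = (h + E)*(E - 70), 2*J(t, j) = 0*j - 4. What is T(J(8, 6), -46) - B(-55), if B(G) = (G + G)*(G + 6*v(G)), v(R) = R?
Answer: -36782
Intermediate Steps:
J(t, j) = -2 (J(t, j) = (0*j - 4)/2 = (0 - 4)/2 = (1/2)*(-4) = -2)
B(G) = 14*G**2 (B(G) = (G + G)*(G + 6*G) = (2*G)*(7*G) = 14*G**2)
T(h, E) = (-70 + E)*(E + h) (T(h, E) = (E + h)*(-70 + E) = (-70 + E)*(E + h))
T(J(8, 6), -46) - B(-55) = ((-46)**2 - 70*(-46) - 70*(-2) - 46*(-2)) - 14*(-55)**2 = (2116 + 3220 + 140 + 92) - 14*3025 = 5568 - 1*42350 = 5568 - 42350 = -36782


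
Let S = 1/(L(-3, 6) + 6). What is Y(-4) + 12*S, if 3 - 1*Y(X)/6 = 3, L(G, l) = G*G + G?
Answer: 1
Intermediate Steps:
L(G, l) = G + G² (L(G, l) = G² + G = G + G²)
Y(X) = 0 (Y(X) = 18 - 6*3 = 18 - 18 = 0)
S = 1/12 (S = 1/(-3*(1 - 3) + 6) = 1/(-3*(-2) + 6) = 1/(6 + 6) = 1/12 ≈ 0.083333)
Y(-4) + 12*S = 0 + 12*(1/12) = 0 + 1 = 1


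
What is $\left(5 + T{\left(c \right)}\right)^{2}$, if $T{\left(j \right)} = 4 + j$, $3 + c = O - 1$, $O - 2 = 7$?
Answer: $196$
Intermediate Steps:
$O = 9$ ($O = 2 + 7 = 9$)
$c = 5$ ($c = -3 + \left(9 - 1\right) = -3 + 8 = 5$)
$\left(5 + T{\left(c \right)}\right)^{2} = \left(5 + \left(4 + 5\right)\right)^{2} = \left(5 + 9\right)^{2} = 14^{2} = 196$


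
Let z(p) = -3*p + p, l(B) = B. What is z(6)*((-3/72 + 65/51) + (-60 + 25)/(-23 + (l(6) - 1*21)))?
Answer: -16697/646 ≈ -25.847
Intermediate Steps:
z(p) = -2*p
z(6)*((-3/72 + 65/51) + (-60 + 25)/(-23 + (l(6) - 1*21))) = (-2*6)*((-3/72 + 65/51) + (-60 + 25)/(-23 + (6 - 1*21))) = -12*((-3*1/72 + 65*(1/51)) - 35/(-23 + (6 - 21))) = -12*((-1/24 + 65/51) - 35/(-23 - 15)) = -12*(503/408 - 35/(-38)) = -12*(503/408 - 35*(-1/38)) = -12*(503/408 + 35/38) = -12*16697/7752 = -16697/646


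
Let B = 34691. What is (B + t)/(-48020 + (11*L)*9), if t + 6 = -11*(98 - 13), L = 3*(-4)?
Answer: -16875/24604 ≈ -0.68586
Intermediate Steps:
L = -12
t = -941 (t = -6 - 11*(98 - 13) = -6 - 11*85 = -6 - 935 = -941)
(B + t)/(-48020 + (11*L)*9) = (34691 - 941)/(-48020 + (11*(-12))*9) = 33750/(-48020 - 132*9) = 33750/(-48020 - 1188) = 33750/(-49208) = 33750*(-1/49208) = -16875/24604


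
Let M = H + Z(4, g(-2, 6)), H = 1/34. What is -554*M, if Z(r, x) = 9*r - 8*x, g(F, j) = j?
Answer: 112739/17 ≈ 6631.7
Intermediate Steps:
Z(r, x) = -8*x + 9*r
H = 1/34 ≈ 0.029412
M = -407/34 (M = 1/34 + (-8*6 + 9*4) = 1/34 + (-48 + 36) = 1/34 - 12 = -407/34 ≈ -11.971)
-554*M = -554*(-407/34) = 112739/17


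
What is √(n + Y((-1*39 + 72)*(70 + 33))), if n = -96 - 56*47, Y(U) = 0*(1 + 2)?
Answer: 2*I*√682 ≈ 52.23*I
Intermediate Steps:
Y(U) = 0 (Y(U) = 0*3 = 0)
n = -2728 (n = -96 - 2632 = -2728)
√(n + Y((-1*39 + 72)*(70 + 33))) = √(-2728 + 0) = √(-2728) = 2*I*√682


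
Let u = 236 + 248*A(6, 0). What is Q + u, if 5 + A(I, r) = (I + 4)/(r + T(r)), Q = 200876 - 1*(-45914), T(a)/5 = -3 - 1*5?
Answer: 245724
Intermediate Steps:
T(a) = -40 (T(a) = 5*(-3 - 1*5) = 5*(-3 - 5) = 5*(-8) = -40)
Q = 246790 (Q = 200876 + 45914 = 246790)
A(I, r) = -5 + (4 + I)/(-40 + r) (A(I, r) = -5 + (I + 4)/(r - 40) = -5 + (4 + I)/(-40 + r))
u = -1066 (u = 236 + 248*((204 + 6 - 5*0)/(-40 + 0)) = 236 + 248*((204 + 6 + 0)/(-40)) = 236 + 248*(-1/40*210) = 236 + 248*(-21/4) = 236 - 1302 = -1066)
Q + u = 246790 - 1066 = 245724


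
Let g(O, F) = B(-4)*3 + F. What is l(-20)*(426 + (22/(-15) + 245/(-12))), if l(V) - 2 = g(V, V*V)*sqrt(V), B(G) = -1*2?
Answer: 24247/30 + 4776659*I*sqrt(5)/15 ≈ 808.23 + 7.1206e+5*I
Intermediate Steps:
B(G) = -2
g(O, F) = -6 + F (g(O, F) = -2*3 + F = -6 + F)
l(V) = 2 + sqrt(V)*(-6 + V**2) (l(V) = 2 + (-6 + V*V)*sqrt(V) = 2 + (-6 + V**2)*sqrt(V) = 2 + sqrt(V)*(-6 + V**2))
l(-20)*(426 + (22/(-15) + 245/(-12))) = (2 + sqrt(-20)*(-6 + (-20)**2))*(426 + (22/(-15) + 245/(-12))) = (2 + (2*I*sqrt(5))*(-6 + 400))*(426 + (22*(-1/15) + 245*(-1/12))) = (2 + (2*I*sqrt(5))*394)*(426 + (-22/15 - 245/12)) = (2 + 788*I*sqrt(5))*(426 - 1313/60) = (2 + 788*I*sqrt(5))*(24247/60) = 24247/30 + 4776659*I*sqrt(5)/15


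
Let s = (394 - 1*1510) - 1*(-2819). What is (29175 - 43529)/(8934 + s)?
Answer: -14354/10637 ≈ -1.3494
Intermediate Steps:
s = 1703 (s = (394 - 1510) + 2819 = -1116 + 2819 = 1703)
(29175 - 43529)/(8934 + s) = (29175 - 43529)/(8934 + 1703) = -14354/10637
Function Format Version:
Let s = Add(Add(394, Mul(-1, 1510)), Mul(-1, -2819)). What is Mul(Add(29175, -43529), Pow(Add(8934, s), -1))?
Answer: Rational(-14354, 10637) ≈ -1.3494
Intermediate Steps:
s = 1703 (s = Add(Add(394, -1510), 2819) = Add(-1116, 2819) = 1703)
Mul(Add(29175, -43529), Pow(Add(8934, s), -1)) = Mul(Add(29175, -43529), Pow(Add(8934, 1703), -1)) = Mul(-14354, Pow(10637, -1)) = Mul(-14354, Rational(1, 10637)) = Rational(-14354, 10637)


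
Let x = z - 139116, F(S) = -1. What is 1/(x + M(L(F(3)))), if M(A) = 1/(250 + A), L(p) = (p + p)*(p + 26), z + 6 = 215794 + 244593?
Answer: 200/64253001 ≈ 3.1127e-6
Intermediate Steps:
z = 460381 (z = -6 + (215794 + 244593) = -6 + 460387 = 460381)
L(p) = 2*p*(26 + p) (L(p) = (2*p)*(26 + p) = 2*p*(26 + p))
x = 321265 (x = 460381 - 139116 = 321265)
1/(x + M(L(F(3)))) = 1/(321265 + 1/(250 + 2*(-1)*(26 - 1))) = 1/(321265 + 1/(250 + 2*(-1)*25)) = 1/(321265 + 1/(250 - 50)) = 1/(321265 + 1/200) = 1/(64253001/200) = 200/64253001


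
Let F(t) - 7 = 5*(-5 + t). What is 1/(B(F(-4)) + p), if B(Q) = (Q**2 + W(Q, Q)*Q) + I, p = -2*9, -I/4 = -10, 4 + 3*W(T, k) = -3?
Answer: 3/4664 ≈ 0.00064322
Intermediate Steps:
W(T, k) = -7/3 (W(T, k) = -4/3 + (1/3)*(-3) = -4/3 - 1 = -7/3)
I = 40 (I = -4*(-10) = 40)
F(t) = -18 + 5*t (F(t) = 7 + 5*(-5 + t) = 7 + (-25 + 5*t) = -18 + 5*t)
p = -18
B(Q) = 40 + Q**2 - 7*Q/3 (B(Q) = (Q**2 - 7*Q/3) + 40 = 40 + Q**2 - 7*Q/3)
1/(B(F(-4)) + p) = 1/((40 + (-18 + 5*(-4))**2 - 7*(-18 + 5*(-4))/3) - 18) = 1/((40 + (-18 - 20)**2 - 7*(-18 - 20)/3) - 18) = 1/((40 + (-38)**2 - 7/3*(-38)) - 18) = 1/((40 + 1444 + 266/3) - 18) = 1/(4718/3 - 18) = 1/(4664/3) = 3/4664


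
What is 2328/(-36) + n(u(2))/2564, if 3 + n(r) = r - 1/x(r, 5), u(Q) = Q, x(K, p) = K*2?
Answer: -1989679/30768 ≈ -64.667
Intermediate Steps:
x(K, p) = 2*K
n(r) = -3 + r - 1/(2*r) (n(r) = -3 + (r - 1/(2*r)) = -3 + r - 1/(2*r))
2328/(-36) + n(u(2))/2564 = 2328/(-36) + (-3 + 2 - 1/2/2)/2564 = 2328*(-1/36) + (-3 + 2 - 1/2*1/2)*(1/2564) = -194/3 + (-3 + 2 - 1/4)*(1/2564) = -194/3 - 5/4*1/2564 = -194/3 - 5/10256 = -1989679/30768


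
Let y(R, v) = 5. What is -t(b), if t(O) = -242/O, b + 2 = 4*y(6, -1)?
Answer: 121/9 ≈ 13.444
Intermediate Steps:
b = 18 (b = -2 + 4*5 = -2 + 20 = 18)
-t(b) = -(-242)/18 = -1*(-121/9) = 121/9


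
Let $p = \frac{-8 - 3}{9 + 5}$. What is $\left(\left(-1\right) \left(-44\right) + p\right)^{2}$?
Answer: $\frac{366025}{196} \approx 1867.5$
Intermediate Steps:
$p = - \frac{11}{14} \approx -0.78571$
$\left(\left(-1\right) \left(-44\right) + p\right)^{2} = \left(\left(-1\right) \left(-44\right) - \frac{11}{14}\right)^{2} = \left(44 - \frac{11}{14}\right)^{2} = \left(\frac{605}{14}\right)^{2} = \frac{366025}{196}$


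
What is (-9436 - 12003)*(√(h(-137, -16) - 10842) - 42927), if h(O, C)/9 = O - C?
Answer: 920311953 - 21439*I*√11931 ≈ 9.2031e+8 - 2.3418e+6*I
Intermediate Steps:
h(O, C) = -9*C + 9*O (h(O, C) = 9*(O - C) = -9*C + 9*O)
(-9436 - 12003)*(√(h(-137, -16) - 10842) - 42927) = (-9436 - 12003)*(√((-9*(-16) + 9*(-137)) - 10842) - 42927) = -21439*(√((144 - 1233) - 10842) - 42927) = -21439*(√(-1089 - 10842) - 42927) = -21439*(√(-11931) - 42927) = -21439*(I*√11931 - 42927) = -21439*(-42927 + I*√11931) = 920311953 - 21439*I*√11931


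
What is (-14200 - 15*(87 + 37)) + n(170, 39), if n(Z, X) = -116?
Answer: -16176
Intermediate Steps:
(-14200 - 15*(87 + 37)) + n(170, 39) = (-14200 - 15*(87 + 37)) - 116 = (-14200 - 15*124) - 116 = (-14200 - 1860) - 116 = -16060 - 116 = -16176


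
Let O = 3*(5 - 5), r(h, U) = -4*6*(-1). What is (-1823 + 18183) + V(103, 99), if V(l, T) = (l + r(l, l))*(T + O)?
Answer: 28933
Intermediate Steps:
r(h, U) = 24 (r(h, U) = -24*(-1) = 24)
O = 0 (O = 3*0 = 0)
V(l, T) = T*(24 + l) (V(l, T) = (l + 24)*(T + 0) = (24 + l)*T = T*(24 + l))
(-1823 + 18183) + V(103, 99) = (-1823 + 18183) + 99*(24 + 103) = 16360 + 99*127 = 16360 + 12573 = 28933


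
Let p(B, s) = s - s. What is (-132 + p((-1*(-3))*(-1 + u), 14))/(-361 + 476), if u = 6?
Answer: -132/115 ≈ -1.1478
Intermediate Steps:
p(B, s) = 0
(-132 + p((-1*(-3))*(-1 + u), 14))/(-361 + 476) = (-132 + 0)/(-361 + 476) = -132/115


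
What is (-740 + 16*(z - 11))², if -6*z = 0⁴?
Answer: 839056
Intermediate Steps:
z = 0 (z = -⅙*0⁴ = -⅙*0 = 0)
(-740 + 16*(z - 11))² = (-740 + 16*(0 - 11))² = (-740 + 16*(-11))² = (-740 - 176)² = (-916)² = 839056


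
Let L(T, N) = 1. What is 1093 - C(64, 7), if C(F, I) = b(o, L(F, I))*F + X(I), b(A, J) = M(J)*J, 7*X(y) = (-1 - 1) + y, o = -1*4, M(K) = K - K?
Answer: 7646/7 ≈ 1092.3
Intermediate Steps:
M(K) = 0
o = -4
X(y) = -2/7 + y/7 (X(y) = ((-1 - 1) + y)/7 = (-2 + y)/7 = -2/7 + y/7)
b(A, J) = 0 (b(A, J) = 0*J = 0)
C(F, I) = -2/7 + I/7 (C(F, I) = 0*F + (-2/7 + I/7) = 0 + (-2/7 + I/7) = -2/7 + I/7)
1093 - C(64, 7) = 1093 - (-2/7 + (⅐)*7) = 1093 - (-2/7 + 1) = 1093 - 1*5/7 = 1093 - 5/7 = 7646/7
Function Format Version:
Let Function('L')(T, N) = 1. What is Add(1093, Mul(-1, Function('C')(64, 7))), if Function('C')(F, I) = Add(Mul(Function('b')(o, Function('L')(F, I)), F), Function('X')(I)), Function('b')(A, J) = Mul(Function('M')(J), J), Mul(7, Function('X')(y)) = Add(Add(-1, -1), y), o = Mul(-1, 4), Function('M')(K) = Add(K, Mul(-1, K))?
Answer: Rational(7646, 7) ≈ 1092.3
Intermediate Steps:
Function('M')(K) = 0
o = -4
Function('X')(y) = Add(Rational(-2, 7), Mul(Rational(1, 7), y)) (Function('X')(y) = Mul(Rational(1, 7), Add(Add(-1, -1), y)) = Mul(Rational(1, 7), Add(-2, y)) = Add(Rational(-2, 7), Mul(Rational(1, 7), y)))
Function('b')(A, J) = 0 (Function('b')(A, J) = Mul(0, J) = 0)
Function('C')(F, I) = Add(Rational(-2, 7), Mul(Rational(1, 7), I)) (Function('C')(F, I) = Add(Mul(0, F), Add(Rational(-2, 7), Mul(Rational(1, 7), I))) = Add(0, Add(Rational(-2, 7), Mul(Rational(1, 7), I))) = Add(Rational(-2, 7), Mul(Rational(1, 7), I)))
Add(1093, Mul(-1, Function('C')(64, 7))) = Add(1093, Mul(-1, Add(Rational(-2, 7), Mul(Rational(1, 7), 7)))) = Add(1093, Mul(-1, Add(Rational(-2, 7), 1))) = Add(1093, Mul(-1, Rational(5, 7))) = Add(1093, Rational(-5, 7)) = Rational(7646, 7)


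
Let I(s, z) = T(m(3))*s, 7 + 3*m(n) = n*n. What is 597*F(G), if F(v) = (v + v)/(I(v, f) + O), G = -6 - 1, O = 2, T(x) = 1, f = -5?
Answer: 8358/5 ≈ 1671.6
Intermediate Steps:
m(n) = -7/3 + n²/3 (m(n) = -7/3 + (n*n)/3 = -7/3 + n²/3)
G = -7
I(s, z) = s (I(s, z) = 1*s = s)
F(v) = 2*v/(2 + v) (F(v) = (v + v)/(v + 2) = (2*v)/(2 + v) = 2*v/(2 + v))
597*F(G) = 597*(2*(-7)/(2 - 7)) = 597*(2*(-7)/(-5)) = 597*(2*(-7)*(-⅕)) = 597*(14/5) = 8358/5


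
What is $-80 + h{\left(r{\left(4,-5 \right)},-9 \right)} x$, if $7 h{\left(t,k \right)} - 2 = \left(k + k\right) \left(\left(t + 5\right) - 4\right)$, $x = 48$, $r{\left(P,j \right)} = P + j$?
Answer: $- \frac{464}{7} \approx -66.286$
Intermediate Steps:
$h{\left(t,k \right)} = \frac{2}{7} + \frac{2 k \left(1 + t\right)}{7}$ ($h{\left(t,k \right)} = \frac{2}{7} + \frac{\left(k + k\right) \left(\left(t + 5\right) - 4\right)}{7} = \frac{2}{7} + \frac{2 k \left(\left(5 + t\right) - 4\right)}{7} = \frac{2}{7} + \frac{2 k \left(1 + t\right)}{7}$)
$-80 + h{\left(r{\left(4,-5 \right)},-9 \right)} x = -80 + \left(\frac{2}{7} + \frac{2}{7} \left(-9\right) + \frac{2}{7} \left(-9\right) \left(4 - 5\right)\right) 48 = -80 + \left(\frac{2}{7} - \frac{18}{7} + \frac{2}{7} \left(-9\right) \left(-1\right)\right) 48 = -80 + \left(\frac{2}{7} - \frac{18}{7} + \frac{18}{7}\right) 48 = -80 + \frac{2}{7} \cdot 48 = -80 + \frac{96}{7} = - \frac{464}{7}$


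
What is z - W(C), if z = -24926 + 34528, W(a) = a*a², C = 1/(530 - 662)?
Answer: 22084292737/2299968 ≈ 9602.0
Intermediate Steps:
C = -1/132 (C = 1/(-132) = -1/132 ≈ -0.0075758)
W(a) = a³
z = 9602
z - W(C) = 9602 - (-1/132)³ = 9602 - 1*(-1/2299968) = 9602 + 1/2299968 = 22084292737/2299968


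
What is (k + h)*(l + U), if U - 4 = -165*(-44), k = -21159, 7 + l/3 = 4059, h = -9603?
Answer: -597398040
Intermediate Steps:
l = 12156 (l = -21 + 3*4059 = -21 + 12177 = 12156)
U = 7264 (U = 4 - 165*(-44) = 4 + 7260 = 7264)
(k + h)*(l + U) = (-21159 - 9603)*(12156 + 7264) = -30762*19420 = -597398040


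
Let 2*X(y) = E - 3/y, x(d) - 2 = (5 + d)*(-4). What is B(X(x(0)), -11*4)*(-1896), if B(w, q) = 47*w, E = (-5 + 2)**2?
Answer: -408430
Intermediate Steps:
E = 9 (E = (-3)**2 = 9)
x(d) = -18 - 4*d (x(d) = 2 + (5 + d)*(-4) = 2 + (-20 - 4*d) = -18 - 4*d)
X(y) = 9/2 - 3/(2*y) (X(y) = (9 - 3/y)/2 = 9/2 - 3/(2*y))
B(X(x(0)), -11*4)*(-1896) = (47*(3*(-1 + 3*(-18 - 4*0))/(2*(-18 - 4*0))))*(-1896) = (47*(3*(-1 + 3*(-18 + 0))/(2*(-18 + 0))))*(-1896) = (47*((3/2)*(-1 + 3*(-18))/(-18)))*(-1896) = (47*((3/2)*(-1/18)*(-1 - 54)))*(-1896) = (47*((3/2)*(-1/18)*(-55)))*(-1896) = (47*(55/12))*(-1896) = (2585/12)*(-1896) = -408430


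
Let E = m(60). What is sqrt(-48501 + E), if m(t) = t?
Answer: I*sqrt(48441) ≈ 220.09*I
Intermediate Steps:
E = 60
sqrt(-48501 + E) = sqrt(-48501 + 60) = sqrt(-48441) = I*sqrt(48441)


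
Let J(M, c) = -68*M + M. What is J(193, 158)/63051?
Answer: -12931/63051 ≈ -0.20509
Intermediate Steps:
J(M, c) = -67*M
J(193, 158)/63051 = -67*193/63051 = -12931*1/63051 = -12931/63051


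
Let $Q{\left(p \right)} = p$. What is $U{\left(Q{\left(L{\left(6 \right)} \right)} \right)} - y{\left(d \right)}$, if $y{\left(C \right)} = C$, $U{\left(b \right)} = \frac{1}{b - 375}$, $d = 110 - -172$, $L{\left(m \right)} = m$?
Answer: $- \frac{104059}{369} \approx -282.0$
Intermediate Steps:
$d = 282$ ($d = 110 + 172 = 282$)
$U{\left(b \right)} = \frac{1}{-375 + b}$
$U{\left(Q{\left(L{\left(6 \right)} \right)} \right)} - y{\left(d \right)} = \frac{1}{-375 + 6} - 282 = \frac{1}{-369} - 282 = - \frac{1}{369} - 282 = - \frac{104059}{369}$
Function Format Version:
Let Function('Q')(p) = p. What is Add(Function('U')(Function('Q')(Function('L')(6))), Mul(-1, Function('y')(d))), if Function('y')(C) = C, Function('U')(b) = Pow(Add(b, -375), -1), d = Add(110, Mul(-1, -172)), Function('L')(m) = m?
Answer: Rational(-104059, 369) ≈ -282.00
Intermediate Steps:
d = 282 (d = Add(110, 172) = 282)
Function('U')(b) = Pow(Add(-375, b), -1)
Add(Function('U')(Function('Q')(Function('L')(6))), Mul(-1, Function('y')(d))) = Add(Pow(Add(-375, 6), -1), Mul(-1, 282)) = Add(Pow(-369, -1), -282) = Add(Rational(-1, 369), -282) = Rational(-104059, 369)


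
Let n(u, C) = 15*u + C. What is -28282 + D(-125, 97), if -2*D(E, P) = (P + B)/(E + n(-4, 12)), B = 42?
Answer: -9785433/346 ≈ -28282.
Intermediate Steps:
n(u, C) = C + 15*u
D(E, P) = -(42 + P)/(2*(-48 + E)) (D(E, P) = -(P + 42)/(2*(E + (12 + 15*(-4)))) = -(42 + P)/(2*(E + (12 - 60))) = -(42 + P)/(2*(E - 48)) = -(42 + P)/(2*(-48 + E)))
-28282 + D(-125, 97) = -28282 + (-42 - 1*97)/(2*(-48 - 125)) = -28282 + (1/2)*(-42 - 97)/(-173) = -28282 + (1/2)*(-1/173)*(-139) = -28282 + 139/346 = -9785433/346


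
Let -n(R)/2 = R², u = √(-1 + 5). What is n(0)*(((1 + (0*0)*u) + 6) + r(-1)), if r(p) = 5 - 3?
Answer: 0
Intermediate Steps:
u = 2 (u = √4 = 2)
r(p) = 2
n(R) = -2*R²
n(0)*(((1 + (0*0)*u) + 6) + r(-1)) = (-2*0²)*(((1 + (0*0)*2) + 6) + 2) = (-2*0)*(((1 + 0*2) + 6) + 2) = 0*(((1 + 0) + 6) + 2) = 0*((1 + 6) + 2) = 0*(7 + 2) = 0*9 = 0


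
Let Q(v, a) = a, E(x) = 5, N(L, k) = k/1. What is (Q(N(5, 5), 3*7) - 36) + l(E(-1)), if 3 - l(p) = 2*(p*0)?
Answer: -12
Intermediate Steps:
N(L, k) = k (N(L, k) = k*1 = k)
l(p) = 3 (l(p) = 3 - 2*p*0 = 3 - 2*0 = 3 - 1*0 = 3 + 0 = 3)
(Q(N(5, 5), 3*7) - 36) + l(E(-1)) = (3*7 - 36) + 3 = (21 - 36) + 3 = -15 + 3 = -12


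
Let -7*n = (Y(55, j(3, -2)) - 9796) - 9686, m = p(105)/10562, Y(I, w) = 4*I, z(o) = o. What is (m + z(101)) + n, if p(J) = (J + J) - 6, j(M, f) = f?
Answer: 105457003/36967 ≈ 2852.7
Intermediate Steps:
p(J) = -6 + 2*J (p(J) = 2*J - 6 = -6 + 2*J)
m = 102/5281 (m = (-6 + 2*105)/10562 = (-6 + 210)*(1/10562) = 204*(1/10562) = 102/5281 ≈ 0.019315)
n = 19262/7 (n = -((4*55 - 9796) - 9686)/7 = -((220 - 9796) - 9686)/7 = -(-9576 - 9686)/7 = -⅐*(-19262) = 19262/7 ≈ 2751.7)
(m + z(101)) + n = (102/5281 + 101) + 19262/7 = 533483/5281 + 19262/7 = 105457003/36967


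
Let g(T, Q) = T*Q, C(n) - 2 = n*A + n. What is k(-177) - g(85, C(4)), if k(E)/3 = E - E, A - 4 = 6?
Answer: -3910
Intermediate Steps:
A = 10 (A = 4 + 6 = 10)
k(E) = 0 (k(E) = 3*(E - E) = 3*0 = 0)
C(n) = 2 + 11*n (C(n) = 2 + (n*10 + n) = 2 + (10*n + n) = 2 + 11*n)
g(T, Q) = Q*T
k(-177) - g(85, C(4)) = 0 - (2 + 11*4)*85 = 0 - (2 + 44)*85 = 0 - 46*85 = 0 - 1*3910 = 0 - 3910 = -3910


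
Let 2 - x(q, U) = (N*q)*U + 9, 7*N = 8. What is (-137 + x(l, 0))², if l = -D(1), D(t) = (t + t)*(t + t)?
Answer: 20736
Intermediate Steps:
N = 8/7 (N = (⅐)*8 = 8/7 ≈ 1.1429)
D(t) = 4*t² (D(t) = (2*t)*(2*t) = 4*t²)
l = -4 (l = -4*1² = -4 ≈ -4.0000)
x(q, U) = -7 - 8*U*q/7 (x(q, U) = 2 - ((8*q/7)*U + 9) = 2 - (8*U*q/7 + 9) = 2 - (9 + 8*U*q/7) = 2 + (-9 - 8*U*q/7) = -7 - 8*U*q/7)
(-137 + x(l, 0))² = (-137 + (-7 - 8/7*0*(-4)))² = (-137 + (-7 + 0))² = (-137 - 7)² = (-144)² = 20736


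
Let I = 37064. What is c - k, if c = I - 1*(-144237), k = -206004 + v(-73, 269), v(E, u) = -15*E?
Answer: 386210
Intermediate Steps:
k = -204909 (k = -206004 - 15*(-73) = -206004 + 1095 = -204909)
c = 181301 (c = 37064 - 1*(-144237) = 37064 + 144237 = 181301)
c - k = 181301 - 1*(-204909) = 181301 + 204909 = 386210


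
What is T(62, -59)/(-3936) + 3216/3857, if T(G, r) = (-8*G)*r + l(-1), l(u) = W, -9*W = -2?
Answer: -450962681/68315184 ≈ -6.6012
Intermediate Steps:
W = 2/9 (W = -⅑*(-2) = 2/9 ≈ 0.22222)
l(u) = 2/9
T(G, r) = 2/9 - 8*G*r (T(G, r) = (-8*G)*r + 2/9 = -8*G*r + 2/9 = 2/9 - 8*G*r)
T(62, -59)/(-3936) + 3216/3857 = (2/9 - 8*62*(-59))/(-3936) + 3216/3857 = (2/9 + 29264)*(-1/3936) + 3216*(1/3857) = (263378/9)*(-1/3936) + 3216/3857 = -131689/17712 + 3216/3857 = -450962681/68315184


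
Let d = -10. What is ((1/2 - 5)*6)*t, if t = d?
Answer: 270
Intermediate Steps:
t = -10
((1/2 - 5)*6)*t = ((1/2 - 5)*6)*(-10) = ((½ - 5)*6)*(-10) = -9/2*6*(-10) = -27*(-10) = 270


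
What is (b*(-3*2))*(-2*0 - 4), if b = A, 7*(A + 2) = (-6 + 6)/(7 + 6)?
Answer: -48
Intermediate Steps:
A = -2 (A = -2 + ((-6 + 6)/(7 + 6))/7 = -2 + (0/13)/7 = -2 + (0*(1/13))/7 = -2 + (⅐)*0 = -2 + 0 = -2)
b = -2
(b*(-3*2))*(-2*0 - 4) = (-(-6)*2)*(-2*0 - 4) = (-2*(-6))*(0 - 4) = 12*(-4) = -48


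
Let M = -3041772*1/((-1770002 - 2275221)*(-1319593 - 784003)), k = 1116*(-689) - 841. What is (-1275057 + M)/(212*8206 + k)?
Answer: -2712529141946572632/2063359522340755639 ≈ -1.3146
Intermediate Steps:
k = -769765 (k = -768924 - 841 = -769765)
M = -760443/2127378730477 (M = -3041772/((-2103596*(-4045223))) = -3041772/8509514921908 = -3041772*1/8509514921908 = -760443/2127378730477 ≈ -3.5746e-7)
(-1275057 + M)/(212*8206 + k) = (-1275057 - 760443/2127378730477)/(212*8206 - 769765) = -2712529141946572632/(2127378730477*(1739672 - 769765)) = -2712529141946572632/2127378730477/969907 = -2712529141946572632/2127378730477*1/969907 = -2712529141946572632/2063359522340755639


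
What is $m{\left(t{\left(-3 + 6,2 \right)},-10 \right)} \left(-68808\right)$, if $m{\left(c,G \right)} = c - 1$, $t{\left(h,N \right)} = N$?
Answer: $-68808$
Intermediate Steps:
$m{\left(c,G \right)} = -1 + c$
$m{\left(t{\left(-3 + 6,2 \right)},-10 \right)} \left(-68808\right) = \left(-1 + 2\right) \left(-68808\right) = 1 \left(-68808\right) = -68808$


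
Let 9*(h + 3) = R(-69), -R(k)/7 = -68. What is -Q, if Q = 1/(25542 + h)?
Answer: -9/230327 ≈ -3.9075e-5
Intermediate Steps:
R(k) = 476 (R(k) = -7*(-68) = 476)
h = 449/9 (h = -3 + (⅑)*476 = -3 + 476/9 = 449/9 ≈ 49.889)
Q = 9/230327 (Q = 1/(25542 + 449/9) = 1/(230327/9) = 9/230327 ≈ 3.9075e-5)
-Q = -1*9/230327 = -9/230327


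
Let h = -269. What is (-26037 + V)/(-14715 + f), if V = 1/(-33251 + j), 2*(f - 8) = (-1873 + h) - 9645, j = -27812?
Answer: 3179794664/2515856663 ≈ 1.2639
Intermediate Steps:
f = -11771/2 (f = 8 + ((-1873 - 269) - 9645)/2 = 8 + (-2142 - 9645)/2 = 8 + (½)*(-11787) = 8 - 11787/2 = -11771/2 ≈ -5885.5)
V = -1/61063 (V = 1/(-33251 - 27812) = 1/(-61063) = -1/61063 ≈ -1.6377e-5)
(-26037 + V)/(-14715 + f) = (-26037 - 1/61063)/(-14715 - 11771/2) = -1589897332/(61063*(-41201/2)) = -1589897332/61063*(-2/41201) = 3179794664/2515856663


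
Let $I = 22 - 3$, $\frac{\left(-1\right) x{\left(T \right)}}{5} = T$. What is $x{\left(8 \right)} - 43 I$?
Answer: $-857$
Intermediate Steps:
$x{\left(T \right)} = - 5 T$
$I = 19$
$x{\left(8 \right)} - 43 I = \left(-5\right) 8 - 817 = -40 - 817 = -857$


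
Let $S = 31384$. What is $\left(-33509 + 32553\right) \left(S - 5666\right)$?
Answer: $-24586408$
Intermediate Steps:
$\left(-33509 + 32553\right) \left(S - 5666\right) = \left(-33509 + 32553\right) \left(31384 - 5666\right) = \left(-956\right) 25718 = -24586408$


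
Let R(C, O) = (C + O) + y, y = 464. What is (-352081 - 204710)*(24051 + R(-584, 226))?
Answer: -13450400187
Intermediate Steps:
R(C, O) = 464 + C + O (R(C, O) = (C + O) + 464 = 464 + C + O)
(-352081 - 204710)*(24051 + R(-584, 226)) = (-352081 - 204710)*(24051 + (464 - 584 + 226)) = -556791*(24051 + 106) = -556791*24157 = -13450400187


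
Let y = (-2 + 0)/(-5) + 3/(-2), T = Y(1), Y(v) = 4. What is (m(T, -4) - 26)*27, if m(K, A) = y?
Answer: -7317/10 ≈ -731.70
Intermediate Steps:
T = 4
y = -11/10 (y = -2*(-⅕) + 3*(-½) = ⅖ - 3/2 = -11/10 ≈ -1.1000)
m(K, A) = -11/10
(m(T, -4) - 26)*27 = (-11/10 - 26)*27 = -271/10*27 = -7317/10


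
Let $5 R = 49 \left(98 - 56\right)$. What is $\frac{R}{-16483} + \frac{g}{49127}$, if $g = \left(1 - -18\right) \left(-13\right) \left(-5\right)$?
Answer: $\frac{52243}{311446285} \approx 0.00016774$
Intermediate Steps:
$g = 1235$ ($g = \left(1 + 18\right) \left(-13\right) \left(-5\right) = 19 \left(-13\right) \left(-5\right) = \left(-247\right) \left(-5\right) = 1235$)
$R = \frac{2058}{5}$ ($R = \frac{49 \left(98 - 56\right)}{5} = \frac{49 \cdot 42}{5} = \frac{1}{5} \cdot 2058 = \frac{2058}{5} \approx 411.6$)
$\frac{R}{-16483} + \frac{g}{49127} = \frac{2058}{5 \left(-16483\right)} + \frac{1235}{49127} = \frac{2058}{5} \left(- \frac{1}{16483}\right) + 1235 \cdot \frac{1}{49127} = - \frac{2058}{82415} + \frac{95}{3779} = \frac{52243}{311446285}$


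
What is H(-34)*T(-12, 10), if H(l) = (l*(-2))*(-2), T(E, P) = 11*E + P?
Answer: 16592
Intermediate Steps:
T(E, P) = P + 11*E
H(l) = 4*l (H(l) = -2*l*(-2) = 4*l)
H(-34)*T(-12, 10) = (4*(-34))*(10 + 11*(-12)) = -136*(10 - 132) = -136*(-122) = 16592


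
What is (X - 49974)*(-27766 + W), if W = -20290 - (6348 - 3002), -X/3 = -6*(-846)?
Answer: 3351513204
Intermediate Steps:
X = -15228 (X = -(-18)*(-846) = -3*5076 = -15228)
W = -23636 (W = -20290 - 1*3346 = -20290 - 3346 = -23636)
(X - 49974)*(-27766 + W) = (-15228 - 49974)*(-27766 - 23636) = -65202*(-51402) = 3351513204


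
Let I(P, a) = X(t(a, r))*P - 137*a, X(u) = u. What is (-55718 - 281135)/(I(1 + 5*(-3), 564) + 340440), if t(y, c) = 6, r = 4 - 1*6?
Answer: -336853/263088 ≈ -1.2804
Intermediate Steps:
r = -2 (r = 4 - 6 = -2)
I(P, a) = -137*a + 6*P (I(P, a) = 6*P - 137*a = -137*a + 6*P)
(-55718 - 281135)/(I(1 + 5*(-3), 564) + 340440) = (-55718 - 281135)/((-137*564 + 6*(1 + 5*(-3))) + 340440) = -336853/((-77268 + 6*(1 - 15)) + 340440) = -336853/((-77268 + 6*(-14)) + 340440) = -336853/((-77268 - 84) + 340440) = -336853/(-77352 + 340440) = -336853/263088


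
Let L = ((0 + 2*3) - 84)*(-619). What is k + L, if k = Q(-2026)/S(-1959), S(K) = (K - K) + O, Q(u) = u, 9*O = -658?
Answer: 15893895/329 ≈ 48310.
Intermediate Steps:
O = -658/9 (O = (⅑)*(-658) = -658/9 ≈ -73.111)
S(K) = -658/9 (S(K) = (K - K) - 658/9 = 0 - 658/9 = -658/9)
L = 48282 (L = ((0 + 6) - 84)*(-619) = (6 - 84)*(-619) = -78*(-619) = 48282)
k = 9117/329 (k = -2026/(-658/9) = -2026*(-9/658) = 9117/329 ≈ 27.711)
k + L = 9117/329 + 48282 = 15893895/329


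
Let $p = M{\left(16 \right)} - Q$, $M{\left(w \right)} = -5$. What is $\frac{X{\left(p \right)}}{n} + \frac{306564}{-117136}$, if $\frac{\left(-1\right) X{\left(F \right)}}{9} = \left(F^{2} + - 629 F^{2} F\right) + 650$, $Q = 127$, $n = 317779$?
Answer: $- \frac{381310278756315}{9305840236} \approx -40975.0$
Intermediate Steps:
$p = -132$ ($p = -5 - 127 = -132$)
$X{\left(F \right)} = -5850 - 9 F^{2} + 5661 F^{3}$ ($X{\left(F \right)} = - 9 \left(\left(F^{2} + - 629 F^{2} F\right) + 650\right) = - 9 \left(\left(F^{2} - 629 F^{3}\right) + 650\right) = - 9 \left(650 + F^{2} - 629 F^{3}\right) = -5850 - 9 F^{2} + 5661 F^{3}$)
$\frac{X{\left(p \right)}}{n} + \frac{306564}{-117136} = \frac{-5850 - 9 \left(-132\right)^{2} + 5661 \left(-132\right)^{3}}{317779} + \frac{306564}{-117136} = \left(-5850 - 156816 + 5661 \left(-2299968\right)\right) \frac{1}{317779} + 306564 \left(- \frac{1}{117136}\right) = \left(-5850 - 156816 - 13020118848\right) \frac{1}{317779} - \frac{76641}{29284} = \left(-13020281514\right) \frac{1}{317779} - \frac{76641}{29284} = - \frac{13020281514}{317779} - \frac{76641}{29284} = - \frac{381310278756315}{9305840236}$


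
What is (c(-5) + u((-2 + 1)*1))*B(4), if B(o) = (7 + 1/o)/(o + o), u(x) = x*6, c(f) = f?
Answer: -319/32 ≈ -9.9688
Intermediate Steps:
u(x) = 6*x
B(o) = (7 + 1/o)/(2*o) (B(o) = (7 + 1/o)/((2*o)) = (7 + 1/o)*(1/(2*o)) = (7 + 1/o)/(2*o))
(c(-5) + u((-2 + 1)*1))*B(4) = (-5 + 6*((-2 + 1)*1))*((1/2)*(1 + 7*4)/4**2) = (-5 + 6*(-1*1))*((1/2)*(1/16)*(1 + 28)) = (-5 + 6*(-1))*((1/2)*(1/16)*29) = (-5 - 6)*(29/32) = -11*29/32 = -319/32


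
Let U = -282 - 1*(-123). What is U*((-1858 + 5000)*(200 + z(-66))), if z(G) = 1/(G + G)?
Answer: -2198059937/22 ≈ -9.9912e+7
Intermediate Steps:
z(G) = 1/(2*G)
U = -159 (U = -282 + 123 = -159)
U*((-1858 + 5000)*(200 + z(-66))) = -159*(-1858 + 5000)*(200 + (½)/(-66)) = -499578*(200 + (½)*(-1/66)) = -499578*(200 - 1/132) = -499578*26399/132 = -159*41472829/66 = -2198059937/22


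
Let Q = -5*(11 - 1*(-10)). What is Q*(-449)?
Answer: 47145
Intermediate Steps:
Q = -105 (Q = -5*(11 + 10) = -5*21 = -105)
Q*(-449) = -105*(-449) = 47145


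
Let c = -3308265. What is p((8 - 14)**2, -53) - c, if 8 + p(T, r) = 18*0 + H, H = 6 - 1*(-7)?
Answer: 3308270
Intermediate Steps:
H = 13 (H = 6 + 7 = 13)
p(T, r) = 5 (p(T, r) = -8 + (18*0 + 13) = -8 + (0 + 13) = -8 + 13 = 5)
p((8 - 14)**2, -53) - c = 5 - 1*(-3308265) = 5 + 3308265 = 3308270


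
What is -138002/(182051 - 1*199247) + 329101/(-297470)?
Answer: 4424029268/639411765 ≈ 6.9189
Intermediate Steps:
-138002/(182051 - 1*199247) + 329101/(-297470) = -138002/(182051 - 199247) + 329101*(-1/297470) = -138002/(-17196) - 329101/297470 = -138002*(-1/17196) - 329101/297470 = 69001/8598 - 329101/297470 = 4424029268/639411765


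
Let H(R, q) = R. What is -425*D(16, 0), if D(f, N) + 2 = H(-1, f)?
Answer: 1275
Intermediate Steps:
D(f, N) = -3 (D(f, N) = -2 - 1 = -3)
-425*D(16, 0) = -425*(-3) = 1275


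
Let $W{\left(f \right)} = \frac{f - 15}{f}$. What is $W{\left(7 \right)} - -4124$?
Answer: $\frac{28860}{7} \approx 4122.9$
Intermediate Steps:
$W{\left(f \right)} = \frac{-15 + f}{f}$ ($W{\left(f \right)} = \frac{f - 15}{f} = \frac{-15 + f}{f}$)
$W{\left(7 \right)} - -4124 = \frac{-15 + 7}{7} - -4124 = \frac{1}{7} \left(-8\right) + 4124 = - \frac{8}{7} + 4124 = \frac{28860}{7}$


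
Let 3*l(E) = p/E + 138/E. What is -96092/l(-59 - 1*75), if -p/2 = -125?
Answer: 9657246/97 ≈ 99559.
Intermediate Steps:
p = 250 (p = -2*(-125) = 250)
l(E) = 388/(3*E) (l(E) = (250/E + 138/E)/3 = (388/E)/3 = 388/(3*E))
-96092/l(-59 - 1*75) = -96092/(388/(3*(-59 - 1*75))) = -96092/(388/(3*(-59 - 75))) = -96092/((388/3)/(-134)) = -96092/((388/3)*(-1/134)) = -96092/(-194/201) = -96092*(-201/194) = 9657246/97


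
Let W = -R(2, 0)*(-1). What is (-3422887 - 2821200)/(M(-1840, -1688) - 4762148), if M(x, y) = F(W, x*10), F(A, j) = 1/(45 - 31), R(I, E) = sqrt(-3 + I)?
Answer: 87417218/66670071 ≈ 1.3112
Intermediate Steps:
W = I (W = -sqrt(-3 + 2)*(-1) = -sqrt(-1)*(-1) = -I*(-1) = I ≈ 1.0*I)
F(A, j) = 1/14
M(x, y) = 1/14
(-3422887 - 2821200)/(M(-1840, -1688) - 4762148) = (-3422887 - 2821200)/(1/14 - 4762148) = -6244087/(-66670071/14) = -6244087*(-14/66670071) = 87417218/66670071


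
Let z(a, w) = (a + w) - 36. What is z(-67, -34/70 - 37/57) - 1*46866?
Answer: -93705419/1995 ≈ -46970.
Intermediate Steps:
z(a, w) = -36 + a + w
z(-67, -34/70 - 37/57) - 1*46866 = (-36 - 67 + (-34/70 - 37/57)) - 1*46866 = (-36 - 67 + (-34*1/70 - 37*1/57)) - 46866 = (-36 - 67 + (-17/35 - 37/57)) - 46866 = (-36 - 67 - 2264/1995) - 46866 = -207749/1995 - 46866 = -93705419/1995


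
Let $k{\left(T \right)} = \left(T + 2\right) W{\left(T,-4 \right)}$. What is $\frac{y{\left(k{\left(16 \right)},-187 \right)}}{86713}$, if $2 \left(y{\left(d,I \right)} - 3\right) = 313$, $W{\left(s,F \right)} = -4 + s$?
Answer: $\frac{29}{15766} \approx 0.0018394$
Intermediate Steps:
$k{\left(T \right)} = \left(-4 + T\right) \left(2 + T\right)$ ($k{\left(T \right)} = \left(T + 2\right) \left(-4 + T\right) = \left(2 + T\right) \left(-4 + T\right) = \left(-4 + T\right) \left(2 + T\right)$)
$y{\left(d,I \right)} = \frac{319}{2}$ ($y{\left(d,I \right)} = 3 + \frac{1}{2} \cdot 313 = 3 + \frac{313}{2} = \frac{319}{2}$)
$\frac{y{\left(k{\left(16 \right)},-187 \right)}}{86713} = \frac{319}{2 \cdot 86713} = \frac{319}{2} \cdot \frac{1}{86713} = \frac{29}{15766}$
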